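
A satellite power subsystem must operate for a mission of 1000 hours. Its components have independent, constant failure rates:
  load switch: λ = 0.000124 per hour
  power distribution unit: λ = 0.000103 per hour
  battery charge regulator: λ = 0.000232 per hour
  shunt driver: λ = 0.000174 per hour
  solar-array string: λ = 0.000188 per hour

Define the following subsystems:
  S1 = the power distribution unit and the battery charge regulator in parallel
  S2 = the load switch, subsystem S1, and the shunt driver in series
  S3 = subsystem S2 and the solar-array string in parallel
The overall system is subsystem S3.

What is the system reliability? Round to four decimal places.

0.9533

R(load switch) = exp(−0.000124 × 1000) = 0.883380
R(power distribution unit) = exp(−0.000103 × 1000) = 0.902127
R(battery charge regulator) = exp(−0.000232 × 1000) = 0.792946
R(shunt driver) = exp(−0.000174 × 1000) = 0.840297
R(solar-array string) = exp(−0.000188 × 1000) = 0.828615
Parallel (power distribution unit and battery charge regulator): 1 − (1 − 0.902127)(1 − 0.792946) = 0.979735
Series (load switch, [0.979735], and shunt driver): 0.883380 × 0.979735 × 0.840297 = 0.727259
Parallel ([0.727259] and solar-array string): 1 − (1 − 0.727259)(1 − 0.828615) = 0.9533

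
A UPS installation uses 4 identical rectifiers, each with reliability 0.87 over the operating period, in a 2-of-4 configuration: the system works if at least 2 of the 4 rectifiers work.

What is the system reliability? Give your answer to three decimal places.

R = Σ_{i=2}^{4} C(4,i) p^i (1−p)^{4−i} with p = 0.87
C(4,2)·0.87^2·0.13^2 = 0.07675
C(4,3)·0.87^3·0.13^1 = 0.34242
C(4,4)·0.87^4·0.13^0 = 0.57290
Sum = 0.992

0.992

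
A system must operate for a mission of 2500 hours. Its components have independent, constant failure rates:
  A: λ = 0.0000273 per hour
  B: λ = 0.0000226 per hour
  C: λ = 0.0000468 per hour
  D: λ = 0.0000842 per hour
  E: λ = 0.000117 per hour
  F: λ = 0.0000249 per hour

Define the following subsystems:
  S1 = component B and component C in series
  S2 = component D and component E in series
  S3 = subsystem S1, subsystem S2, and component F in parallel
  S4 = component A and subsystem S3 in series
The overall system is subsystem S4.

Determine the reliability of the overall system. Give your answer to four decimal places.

0.9305

R(A) = exp(−0.0000273 × 2500) = 0.934027
R(B) = exp(−0.0000226 × 2500) = 0.945066
R(C) = exp(−0.0000468 × 2500) = 0.889585
R(D) = exp(−0.0000842 × 2500) = 0.810179
R(E) = exp(−0.000117 × 2500) = 0.746395
R(F) = exp(−0.0000249 × 2500) = 0.939648
Series (B and C): 0.945066 × 0.889585 = 0.840717
Series (D and E): 0.810179 × 0.746395 = 0.604714
Parallel ([0.840717], [0.604714], and F): 1 − (1 − 0.840717)(1 − 0.604714)(1 − 0.939648) = 0.996200
Series (A and [0.996200]): 0.934027 × 0.996200 = 0.9305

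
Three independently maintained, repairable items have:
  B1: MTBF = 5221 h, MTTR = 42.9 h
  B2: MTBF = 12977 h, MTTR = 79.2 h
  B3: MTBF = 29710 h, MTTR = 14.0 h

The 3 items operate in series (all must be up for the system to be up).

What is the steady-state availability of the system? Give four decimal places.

A(B1) = MTBF/(MTBF+MTTR) = 5221/(5221+42.9) = 0.991850
A(B2) = MTBF/(MTBF+MTTR) = 12977/(12977+79.2) = 0.993934
A(B3) = MTBF/(MTBF+MTTR) = 29710/(29710+14.0) = 0.999529
Series availability: 0.991850 × 0.993934 × 0.999529 = 0.9854

0.9854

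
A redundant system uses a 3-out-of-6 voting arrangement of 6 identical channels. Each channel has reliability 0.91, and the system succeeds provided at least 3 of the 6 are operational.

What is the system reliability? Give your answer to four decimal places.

R = Σ_{i=3}^{6} C(6,i) p^i (1−p)^{6−i} with p = 0.91
C(6,3)·0.91^3·0.09^3 = 0.010987
C(6,4)·0.91^4·0.09^2 = 0.083319
C(6,5)·0.91^5·0.09^1 = 0.336977
C(6,6)·0.91^6·0.09^0 = 0.567869
Sum = 0.9992

0.9992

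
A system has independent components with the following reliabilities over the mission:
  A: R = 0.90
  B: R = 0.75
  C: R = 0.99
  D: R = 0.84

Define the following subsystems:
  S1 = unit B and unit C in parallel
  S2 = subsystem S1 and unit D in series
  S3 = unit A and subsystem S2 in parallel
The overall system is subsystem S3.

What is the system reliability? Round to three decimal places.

0.984

Parallel (B and C): 1 − (1 − 0.75000)(1 − 0.99000) = 0.99750
Series ([0.99750] and D): 0.99750 × 0.84000 = 0.83790
Parallel (A and [0.83790]): 1 − (1 − 0.90000)(1 − 0.83790) = 0.984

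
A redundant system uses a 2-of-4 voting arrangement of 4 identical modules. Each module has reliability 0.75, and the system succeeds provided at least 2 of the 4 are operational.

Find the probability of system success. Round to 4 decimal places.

0.9492

R = Σ_{i=2}^{4} C(4,i) p^i (1−p)^{4−i} with p = 0.75
C(4,2)·0.75^2·0.25^2 = 0.210938
C(4,3)·0.75^3·0.25^1 = 0.421875
C(4,4)·0.75^4·0.25^0 = 0.316406
Sum = 0.9492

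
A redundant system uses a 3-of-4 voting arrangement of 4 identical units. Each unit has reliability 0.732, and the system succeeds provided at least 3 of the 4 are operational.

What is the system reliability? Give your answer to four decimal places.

0.7076

R = Σ_{i=3}^{4} C(4,i) p^i (1−p)^{4−i} with p = 0.732
C(4,3)·0.732^3·0.268^1 = 0.420463
C(4,4)·0.732^4·0.268^0 = 0.287107
Sum = 0.7076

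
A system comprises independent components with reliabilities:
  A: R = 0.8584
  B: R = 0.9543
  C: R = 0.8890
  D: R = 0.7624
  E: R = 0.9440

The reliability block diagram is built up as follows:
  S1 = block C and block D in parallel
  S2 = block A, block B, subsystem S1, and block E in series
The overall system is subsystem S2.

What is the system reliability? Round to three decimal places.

0.753

Parallel (C and D): 1 − (1 − 0.88900)(1 − 0.76240) = 0.97363
Series (A, B, [0.97363], and E): 0.85840 × 0.95430 × 0.97363 × 0.94400 = 0.753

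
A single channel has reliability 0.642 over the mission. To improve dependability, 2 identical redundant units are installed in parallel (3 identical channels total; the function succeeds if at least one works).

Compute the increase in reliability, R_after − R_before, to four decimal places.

0.3121

R_before = 0.642
R_after = 1 − (1 − 0.642)^3 = 0.9541
ΔR = 0.9541 − 0.642 = 0.3121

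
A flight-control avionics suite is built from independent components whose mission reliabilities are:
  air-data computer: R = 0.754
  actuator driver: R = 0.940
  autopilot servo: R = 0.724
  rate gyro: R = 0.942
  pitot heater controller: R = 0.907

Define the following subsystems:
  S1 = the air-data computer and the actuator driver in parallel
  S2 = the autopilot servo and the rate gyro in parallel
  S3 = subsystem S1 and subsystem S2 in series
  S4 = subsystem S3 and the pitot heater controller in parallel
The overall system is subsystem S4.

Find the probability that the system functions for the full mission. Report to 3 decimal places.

Parallel (air-data computer and actuator driver): 1 − (1 − 0.75400)(1 − 0.94000) = 0.98524
Parallel (autopilot servo and rate gyro): 1 − (1 − 0.72400)(1 − 0.94200) = 0.98399
Series ([0.98524] and [0.98399]): 0.98524 × 0.98399 = 0.96947
Parallel ([0.96947] and pitot heater controller): 1 − (1 − 0.96947)(1 − 0.90700) = 0.997

0.997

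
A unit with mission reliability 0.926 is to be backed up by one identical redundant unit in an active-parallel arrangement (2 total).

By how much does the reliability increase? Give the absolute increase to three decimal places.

R_before = 0.926
R_after = 1 − (1 − 0.926)^2 = 0.995
ΔR = 0.995 − 0.926 = 0.069

0.069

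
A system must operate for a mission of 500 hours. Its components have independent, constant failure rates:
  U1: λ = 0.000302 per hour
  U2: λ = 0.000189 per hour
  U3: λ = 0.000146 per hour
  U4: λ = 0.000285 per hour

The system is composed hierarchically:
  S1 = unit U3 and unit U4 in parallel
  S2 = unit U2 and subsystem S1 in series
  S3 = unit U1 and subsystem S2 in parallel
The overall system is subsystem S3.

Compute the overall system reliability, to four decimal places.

0.9862

R(U1) = exp(−0.000302 × 500) = 0.859848
R(U2) = exp(−0.000189 × 500) = 0.909828
R(U3) = exp(−0.000146 × 500) = 0.929601
R(U4) = exp(−0.000285 × 500) = 0.867188
Parallel (U3 and U4): 1 − (1 − 0.929601)(1 − 0.867188) = 0.990650
Series (U2 and [0.990650]): 0.909828 × 0.990650 = 0.901321
Parallel (U1 and [0.901321]): 1 − (1 − 0.859848)(1 − 0.901321) = 0.9862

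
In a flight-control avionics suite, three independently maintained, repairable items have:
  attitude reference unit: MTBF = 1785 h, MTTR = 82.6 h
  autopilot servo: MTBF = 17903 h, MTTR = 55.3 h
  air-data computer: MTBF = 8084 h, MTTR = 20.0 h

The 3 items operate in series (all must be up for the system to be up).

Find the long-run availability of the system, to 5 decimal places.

A(attitude reference unit) = MTBF/(MTBF+MTTR) = 1785/(1785+82.6) = 0.955772
A(autopilot servo) = MTBF/(MTBF+MTTR) = 17903/(17903+55.3) = 0.996921
A(air-data computer) = MTBF/(MTBF+MTTR) = 8084/(8084+20.0) = 0.997532
Series availability: 0.955772 × 0.996921 × 0.997532 = 0.95048

0.95048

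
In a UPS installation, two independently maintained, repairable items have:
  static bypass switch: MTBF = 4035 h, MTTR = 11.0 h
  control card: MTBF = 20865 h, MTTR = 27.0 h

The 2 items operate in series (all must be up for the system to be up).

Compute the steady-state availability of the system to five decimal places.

A(static bypass switch) = MTBF/(MTBF+MTTR) = 4035/(4035+11.0) = 0.997281
A(control card) = MTBF/(MTBF+MTTR) = 20865/(20865+27.0) = 0.998708
Series availability: 0.997281 × 0.998708 = 0.99599

0.99599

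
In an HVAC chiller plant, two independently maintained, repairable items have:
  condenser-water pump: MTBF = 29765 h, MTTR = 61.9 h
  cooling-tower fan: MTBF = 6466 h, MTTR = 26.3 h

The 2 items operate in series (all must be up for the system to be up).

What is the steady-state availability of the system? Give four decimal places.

0.9939

A(condenser-water pump) = MTBF/(MTBF+MTTR) = 29765/(29765+61.9) = 0.997925
A(cooling-tower fan) = MTBF/(MTBF+MTTR) = 6466/(6466+26.3) = 0.995949
Series availability: 0.997925 × 0.995949 = 0.9939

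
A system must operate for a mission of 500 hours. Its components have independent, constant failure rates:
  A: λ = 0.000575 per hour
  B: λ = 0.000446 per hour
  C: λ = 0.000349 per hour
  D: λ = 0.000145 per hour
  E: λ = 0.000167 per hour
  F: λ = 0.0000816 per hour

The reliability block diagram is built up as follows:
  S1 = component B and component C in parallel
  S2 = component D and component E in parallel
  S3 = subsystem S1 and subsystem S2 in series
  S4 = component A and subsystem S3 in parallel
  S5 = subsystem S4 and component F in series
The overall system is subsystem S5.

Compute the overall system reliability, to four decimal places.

R(A) = exp(−0.000575 × 500) = 0.750137
R(B) = exp(−0.000446 × 500) = 0.800115
R(C) = exp(−0.000349 × 500) = 0.839877
R(D) = exp(−0.000145 × 500) = 0.930066
R(E) = exp(−0.000167 × 500) = 0.919891
R(F) = exp(−0.0000816 × 500) = 0.960021
Parallel (B and C): 1 − (1 − 0.800115)(1 − 0.839877) = 0.967994
Parallel (D and E): 1 − (1 − 0.930066)(1 − 0.919891) = 0.994398
Series ([0.967994] and [0.994398]): 0.967994 × 0.994398 = 0.962571
Parallel (A and [0.962571]): 1 − (1 − 0.750137)(1 − 0.962571) = 0.990648
Series ([0.990648] and F): 0.990648 × 0.960021 = 0.9510

0.9510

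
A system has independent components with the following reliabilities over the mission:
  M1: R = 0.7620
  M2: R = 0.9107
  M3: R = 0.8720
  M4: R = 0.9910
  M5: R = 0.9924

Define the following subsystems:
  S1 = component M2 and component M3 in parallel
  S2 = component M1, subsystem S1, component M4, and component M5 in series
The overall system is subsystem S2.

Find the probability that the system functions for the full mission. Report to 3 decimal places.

Parallel (M2 and M3): 1 − (1 − 0.91070)(1 − 0.87200) = 0.98857
Series (M1, [0.98857], M4, and M5): 0.76200 × 0.98857 × 0.99100 × 0.99240 = 0.741

0.741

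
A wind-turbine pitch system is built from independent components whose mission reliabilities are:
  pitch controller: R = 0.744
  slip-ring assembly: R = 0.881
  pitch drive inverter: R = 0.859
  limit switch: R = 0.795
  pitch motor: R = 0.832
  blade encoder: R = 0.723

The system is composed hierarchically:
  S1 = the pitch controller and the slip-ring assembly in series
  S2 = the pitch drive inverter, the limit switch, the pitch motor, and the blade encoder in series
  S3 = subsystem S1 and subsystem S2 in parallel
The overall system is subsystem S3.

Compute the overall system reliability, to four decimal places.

0.7970

Series (pitch controller and slip-ring assembly): 0.744000 × 0.881000 = 0.655464
Series (pitch drive inverter, limit switch, pitch motor, and blade encoder): 0.859000 × 0.795000 × 0.832000 × 0.723000 = 0.410792
Parallel ([0.655464] and [0.410792]): 1 − (1 − 0.655464)(1 − 0.410792) = 0.7970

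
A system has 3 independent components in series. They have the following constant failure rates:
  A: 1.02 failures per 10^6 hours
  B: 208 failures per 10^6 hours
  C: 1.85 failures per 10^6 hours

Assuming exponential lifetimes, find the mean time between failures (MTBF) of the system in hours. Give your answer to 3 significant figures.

Series of exponential components: λ_sys = Σ λ_i
λ_sys = 0.00000102 + 0.000208 + 0.00000185 = 2.1087e-04 /h
MTBF = 1 / λ_sys = 4740 h

4740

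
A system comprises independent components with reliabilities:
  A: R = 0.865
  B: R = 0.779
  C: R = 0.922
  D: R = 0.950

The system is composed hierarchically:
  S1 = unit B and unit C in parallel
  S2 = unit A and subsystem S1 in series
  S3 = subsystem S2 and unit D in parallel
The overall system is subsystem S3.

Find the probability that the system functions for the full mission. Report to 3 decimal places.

Parallel (B and C): 1 − (1 − 0.77900)(1 − 0.92200) = 0.98276
Series (A and [0.98276]): 0.86500 × 0.98276 = 0.85009
Parallel ([0.85009] and D): 1 − (1 − 0.85009)(1 − 0.95000) = 0.993

0.993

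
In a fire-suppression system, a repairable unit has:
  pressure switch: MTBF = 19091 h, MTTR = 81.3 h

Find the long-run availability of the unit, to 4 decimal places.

0.9958

A(pressure switch) = MTBF/(MTBF+MTTR) = 19091/(19091+81.3) = 0.9958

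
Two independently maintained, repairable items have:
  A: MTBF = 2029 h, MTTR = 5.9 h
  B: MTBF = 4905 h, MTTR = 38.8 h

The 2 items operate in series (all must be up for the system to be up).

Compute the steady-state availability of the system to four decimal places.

A(A) = MTBF/(MTBF+MTTR) = 2029/(2029+5.9) = 0.997101
A(B) = MTBF/(MTBF+MTTR) = 4905/(4905+38.8) = 0.992152
Series availability: 0.997101 × 0.992152 = 0.9893

0.9893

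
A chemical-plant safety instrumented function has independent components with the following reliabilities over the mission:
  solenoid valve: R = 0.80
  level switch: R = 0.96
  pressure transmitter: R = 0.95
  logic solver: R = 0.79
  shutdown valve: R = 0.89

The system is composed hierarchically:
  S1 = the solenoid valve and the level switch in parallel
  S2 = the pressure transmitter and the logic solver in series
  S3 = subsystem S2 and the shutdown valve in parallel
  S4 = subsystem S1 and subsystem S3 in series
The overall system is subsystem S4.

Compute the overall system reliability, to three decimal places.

0.965

Parallel (solenoid valve and level switch): 1 − (1 − 0.80000)(1 − 0.96000) = 0.99200
Series (pressure transmitter and logic solver): 0.95000 × 0.79000 = 0.75050
Parallel ([0.75050] and shutdown valve): 1 − (1 − 0.75050)(1 − 0.89000) = 0.97256
Series ([0.99200] and [0.97256]): 0.99200 × 0.97256 = 0.965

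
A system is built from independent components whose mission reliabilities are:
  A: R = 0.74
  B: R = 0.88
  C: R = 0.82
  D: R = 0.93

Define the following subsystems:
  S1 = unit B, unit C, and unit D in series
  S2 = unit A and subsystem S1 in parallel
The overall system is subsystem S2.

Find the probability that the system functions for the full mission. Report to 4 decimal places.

Series (B, C, and D): 0.880000 × 0.820000 × 0.930000 = 0.671088
Parallel (A and [0.671088]): 1 − (1 − 0.740000)(1 − 0.671088) = 0.9145

0.9145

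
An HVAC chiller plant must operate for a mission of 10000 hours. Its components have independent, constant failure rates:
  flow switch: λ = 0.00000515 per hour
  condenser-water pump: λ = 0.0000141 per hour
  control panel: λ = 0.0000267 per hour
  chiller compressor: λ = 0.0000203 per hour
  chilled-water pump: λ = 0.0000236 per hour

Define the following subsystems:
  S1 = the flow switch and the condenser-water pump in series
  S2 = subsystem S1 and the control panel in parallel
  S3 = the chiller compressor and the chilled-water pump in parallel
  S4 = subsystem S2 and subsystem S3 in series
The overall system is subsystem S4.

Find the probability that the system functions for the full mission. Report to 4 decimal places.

0.9219

R(flow switch) = exp(−0.00000515 × 10000) = 0.949804
R(condenser-water pump) = exp(−0.0000141 × 10000) = 0.868489
R(control panel) = exp(−0.0000267 × 10000) = 0.765673
R(chiller compressor) = exp(−0.0000203 × 10000) = 0.816278
R(chilled-water pump) = exp(−0.0000236 × 10000) = 0.789781
Series (flow switch and condenser-water pump): 0.949804 × 0.868489 = 0.824894
Parallel ([0.824894] and control panel): 1 − (1 − 0.824894)(1 − 0.765673) = 0.958968
Parallel (chiller compressor and chilled-water pump): 1 − (1 − 0.816278)(1 − 0.789781) = 0.961378
Series ([0.958968] and [0.961378]): 0.958968 × 0.961378 = 0.9219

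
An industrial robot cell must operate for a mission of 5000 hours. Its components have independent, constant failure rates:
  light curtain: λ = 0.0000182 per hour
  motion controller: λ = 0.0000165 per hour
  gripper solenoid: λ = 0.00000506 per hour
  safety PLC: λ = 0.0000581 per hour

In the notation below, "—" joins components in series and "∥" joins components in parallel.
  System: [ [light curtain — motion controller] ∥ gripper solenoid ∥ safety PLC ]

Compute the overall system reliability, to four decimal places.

R(light curtain) = exp(−0.0000182 × 5000) = 0.913018
R(motion controller) = exp(−0.0000165 × 5000) = 0.920811
R(gripper solenoid) = exp(−0.00000506 × 5000) = 0.975017
R(safety PLC) = exp(−0.0000581 × 5000) = 0.747890
Series (light curtain and motion controller): 0.913018 × 0.920811 = 0.840717
Parallel ([0.840717], gripper solenoid, and safety PLC): 1 − (1 − 0.840717)(1 − 0.975017)(1 − 0.747890) = 0.9990

0.9990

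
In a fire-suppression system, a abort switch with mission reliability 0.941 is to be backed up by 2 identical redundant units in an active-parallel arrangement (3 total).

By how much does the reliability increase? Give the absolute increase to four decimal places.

0.0588

R_before = 0.941
R_after = 1 − (1 − 0.941)^3 = 0.9998
ΔR = 0.9998 − 0.941 = 0.0588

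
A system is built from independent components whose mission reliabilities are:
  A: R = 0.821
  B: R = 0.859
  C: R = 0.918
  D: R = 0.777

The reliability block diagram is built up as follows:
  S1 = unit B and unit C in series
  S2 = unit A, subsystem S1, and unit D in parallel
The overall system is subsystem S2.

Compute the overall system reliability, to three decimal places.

Series (B and C): 0.85900 × 0.91800 = 0.78856
Parallel (A, [0.78856], and D): 1 − (1 − 0.82100)(1 − 0.78856)(1 − 0.77700) = 0.992

0.992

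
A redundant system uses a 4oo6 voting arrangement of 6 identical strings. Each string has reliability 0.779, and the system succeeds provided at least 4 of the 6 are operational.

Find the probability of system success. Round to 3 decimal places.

0.874

R = Σ_{i=4}^{6} C(6,i) p^i (1−p)^{6−i} with p = 0.779
C(6,4)·0.779^4·0.221^2 = 0.26979
C(6,5)·0.779^5·0.221^1 = 0.38039
C(6,6)·0.779^6·0.221^0 = 0.22347
Sum = 0.874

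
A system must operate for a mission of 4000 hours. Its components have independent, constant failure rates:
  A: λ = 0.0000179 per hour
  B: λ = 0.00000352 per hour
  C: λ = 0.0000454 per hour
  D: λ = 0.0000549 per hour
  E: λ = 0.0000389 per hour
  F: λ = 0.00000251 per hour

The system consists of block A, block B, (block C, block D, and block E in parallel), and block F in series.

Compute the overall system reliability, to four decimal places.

0.9044

R(A) = exp(−0.0000179 × 4000) = 0.930903
R(B) = exp(−0.00000352 × 4000) = 0.986019
R(C) = exp(−0.0000454 × 4000) = 0.833935
R(D) = exp(−0.0000549 × 4000) = 0.802840
R(E) = exp(−0.0000389 × 4000) = 0.855901
R(F) = exp(−0.00000251 × 4000) = 0.990010
Parallel (C, D, and E): 1 − (1 − 0.833935)(1 − 0.802840)(1 − 0.855901) = 0.995282
Series (A, B, [0.995282], and F): 0.930903 × 0.986019 × 0.995282 × 0.990010 = 0.9044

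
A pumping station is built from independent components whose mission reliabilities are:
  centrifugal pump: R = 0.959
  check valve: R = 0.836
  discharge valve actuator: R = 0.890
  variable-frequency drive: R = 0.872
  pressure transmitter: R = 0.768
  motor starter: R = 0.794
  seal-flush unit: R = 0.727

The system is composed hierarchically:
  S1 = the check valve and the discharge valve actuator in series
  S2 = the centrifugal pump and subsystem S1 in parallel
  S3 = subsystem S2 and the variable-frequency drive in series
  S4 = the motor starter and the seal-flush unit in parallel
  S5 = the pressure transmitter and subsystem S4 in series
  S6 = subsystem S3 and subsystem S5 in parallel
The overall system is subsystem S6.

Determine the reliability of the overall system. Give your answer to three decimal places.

0.962

Series (check valve and discharge valve actuator): 0.83600 × 0.89000 = 0.74404
Parallel (centrifugal pump and [0.74404]): 1 − (1 − 0.95900)(1 − 0.74404) = 0.98951
Series ([0.98951] and variable-frequency drive): 0.98951 × 0.87200 = 0.86285
Parallel (motor starter and seal-flush unit): 1 − (1 − 0.79400)(1 − 0.72700) = 0.94376
Series (pressure transmitter and [0.94376]): 0.76800 × 0.94376 = 0.72481
Parallel ([0.86285] and [0.72481]): 1 − (1 − 0.86285)(1 − 0.72481) = 0.962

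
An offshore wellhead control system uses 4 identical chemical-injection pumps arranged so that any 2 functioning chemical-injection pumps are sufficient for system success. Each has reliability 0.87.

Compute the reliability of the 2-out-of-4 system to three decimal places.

0.992

R = Σ_{i=2}^{4} C(4,i) p^i (1−p)^{4−i} with p = 0.87
C(4,2)·0.87^2·0.13^2 = 0.07675
C(4,3)·0.87^3·0.13^1 = 0.34242
C(4,4)·0.87^4·0.13^0 = 0.57290
Sum = 0.992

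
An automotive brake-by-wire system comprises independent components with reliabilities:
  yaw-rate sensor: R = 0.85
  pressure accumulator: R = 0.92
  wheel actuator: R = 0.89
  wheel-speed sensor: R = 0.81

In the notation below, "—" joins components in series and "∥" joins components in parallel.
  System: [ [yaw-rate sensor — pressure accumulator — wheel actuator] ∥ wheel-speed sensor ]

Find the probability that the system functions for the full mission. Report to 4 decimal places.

0.9422

Series (yaw-rate sensor, pressure accumulator, and wheel actuator): 0.850000 × 0.920000 × 0.890000 = 0.695980
Parallel ([0.695980] and wheel-speed sensor): 1 − (1 − 0.695980)(1 − 0.810000) = 0.9422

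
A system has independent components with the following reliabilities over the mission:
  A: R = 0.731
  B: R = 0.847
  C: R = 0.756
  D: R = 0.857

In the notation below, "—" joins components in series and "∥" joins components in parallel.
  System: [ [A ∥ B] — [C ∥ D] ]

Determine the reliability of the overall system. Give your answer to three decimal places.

0.925

Parallel (A and B): 1 − (1 − 0.73100)(1 − 0.84700) = 0.95884
Parallel (C and D): 1 − (1 − 0.75600)(1 − 0.85700) = 0.96511
Series ([0.95884] and [0.96511]): 0.95884 × 0.96511 = 0.925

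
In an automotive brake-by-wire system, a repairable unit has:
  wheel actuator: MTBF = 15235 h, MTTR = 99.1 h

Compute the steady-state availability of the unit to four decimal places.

A(wheel actuator) = MTBF/(MTBF+MTTR) = 15235/(15235+99.1) = 0.9935

0.9935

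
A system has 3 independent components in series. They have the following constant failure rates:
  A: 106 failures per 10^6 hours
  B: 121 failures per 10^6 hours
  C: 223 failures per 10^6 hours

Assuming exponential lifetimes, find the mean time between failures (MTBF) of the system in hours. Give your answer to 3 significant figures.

Series of exponential components: λ_sys = Σ λ_i
λ_sys = 0.000106 + 0.000121 + 0.000223 = 4.5000e-04 /h
MTBF = 1 / λ_sys = 2220 h

2220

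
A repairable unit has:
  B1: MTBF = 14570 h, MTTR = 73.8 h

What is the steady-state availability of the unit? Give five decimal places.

A(B1) = MTBF/(MTBF+MTTR) = 14570/(14570+73.8) = 0.99496

0.99496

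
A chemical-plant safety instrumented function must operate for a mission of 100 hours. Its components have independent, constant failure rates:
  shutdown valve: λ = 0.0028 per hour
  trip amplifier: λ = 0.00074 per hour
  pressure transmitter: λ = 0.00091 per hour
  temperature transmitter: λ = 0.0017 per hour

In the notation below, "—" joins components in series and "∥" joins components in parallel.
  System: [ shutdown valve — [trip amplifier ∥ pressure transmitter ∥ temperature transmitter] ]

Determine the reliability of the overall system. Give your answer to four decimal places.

R(shutdown valve) = exp(−0.0028 × 100) = 0.755784
R(trip amplifier) = exp(−0.00074 × 100) = 0.928672
R(pressure transmitter) = exp(−0.00091 × 100) = 0.913018
R(temperature transmitter) = exp(−0.0017 × 100) = 0.843665
Parallel (trip amplifier, pressure transmitter, and temperature transmitter): 1 − (1 − 0.928672)(1 − 0.913018)(1 − 0.843665) = 0.999030
Series (shutdown valve and [0.999030]): 0.755784 × 0.999030 = 0.7551

0.7551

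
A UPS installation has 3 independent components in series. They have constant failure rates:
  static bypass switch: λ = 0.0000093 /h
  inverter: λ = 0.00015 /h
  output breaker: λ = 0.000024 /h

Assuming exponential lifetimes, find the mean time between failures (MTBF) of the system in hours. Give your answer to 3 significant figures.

Series of exponential components: λ_sys = Σ λ_i
λ_sys = 0.0000093 + 0.00015 + 0.000024 = 1.8330e-04 /h
MTBF = 1 / λ_sys = 5460 h

5460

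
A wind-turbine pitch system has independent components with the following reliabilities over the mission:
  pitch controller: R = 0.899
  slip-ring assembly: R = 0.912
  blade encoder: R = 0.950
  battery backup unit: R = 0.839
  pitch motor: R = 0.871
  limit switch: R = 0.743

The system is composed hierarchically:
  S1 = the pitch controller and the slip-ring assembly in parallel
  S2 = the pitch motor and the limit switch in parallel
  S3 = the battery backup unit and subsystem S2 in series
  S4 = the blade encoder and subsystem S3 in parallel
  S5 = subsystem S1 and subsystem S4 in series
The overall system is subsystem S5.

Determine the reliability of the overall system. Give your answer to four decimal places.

0.9818

Parallel (pitch controller and slip-ring assembly): 1 − (1 − 0.899000)(1 − 0.912000) = 0.991112
Parallel (pitch motor and limit switch): 1 − (1 − 0.871000)(1 − 0.743000) = 0.966847
Series (battery backup unit and [0.966847]): 0.839000 × 0.966847 = 0.811185
Parallel (blade encoder and [0.811185]): 1 − (1 − 0.950000)(1 − 0.811185) = 0.990559
Series ([0.991112] and [0.990559]): 0.991112 × 0.990559 = 0.9818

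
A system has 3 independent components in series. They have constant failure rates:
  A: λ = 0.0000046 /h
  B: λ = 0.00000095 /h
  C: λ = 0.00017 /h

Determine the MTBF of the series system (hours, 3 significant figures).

5700

Series of exponential components: λ_sys = Σ λ_i
λ_sys = 0.0000046 + 0.00000095 + 0.00017 = 1.7555e-04 /h
MTBF = 1 / λ_sys = 5700 h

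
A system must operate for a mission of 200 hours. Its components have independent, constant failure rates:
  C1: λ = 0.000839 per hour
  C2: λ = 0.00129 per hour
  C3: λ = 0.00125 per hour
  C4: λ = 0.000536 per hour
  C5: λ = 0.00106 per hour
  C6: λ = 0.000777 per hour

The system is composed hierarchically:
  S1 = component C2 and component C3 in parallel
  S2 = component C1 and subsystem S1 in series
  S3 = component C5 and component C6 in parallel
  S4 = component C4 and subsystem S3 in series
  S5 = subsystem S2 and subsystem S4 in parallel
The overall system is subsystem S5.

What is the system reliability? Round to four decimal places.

0.9751

R(C1) = exp(−0.000839 × 200) = 0.845523
R(C2) = exp(−0.00129 × 200) = 0.772595
R(C3) = exp(−0.00125 × 200) = 0.778801
R(C4) = exp(−0.000536 × 200) = 0.898346
R(C5) = exp(−0.00106 × 200) = 0.808965
R(C6) = exp(−0.000777 × 200) = 0.856073
Parallel (C2 and C3): 1 − (1 − 0.772595)(1 − 0.778801) = 0.949698
Series (C1 and [0.949698]): 0.845523 × 0.949698 = 0.802992
Parallel (C5 and C6): 1 − (1 − 0.808965)(1 − 0.856073) = 0.972505
Series (C4 and [0.972505]): 0.898346 × 0.972505 = 0.873646
Parallel ([0.802992] and [0.873646]): 1 − (1 − 0.802992)(1 − 0.873646) = 0.9751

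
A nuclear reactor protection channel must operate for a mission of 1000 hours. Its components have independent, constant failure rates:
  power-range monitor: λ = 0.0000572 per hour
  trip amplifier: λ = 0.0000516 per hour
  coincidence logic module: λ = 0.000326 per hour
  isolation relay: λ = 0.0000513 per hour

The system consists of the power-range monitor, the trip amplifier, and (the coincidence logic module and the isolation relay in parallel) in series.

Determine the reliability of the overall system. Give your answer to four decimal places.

0.8844

R(power-range monitor) = exp(−0.0000572 × 1000) = 0.944405
R(trip amplifier) = exp(−0.0000516 × 1000) = 0.949709
R(coincidence logic module) = exp(−0.000326 × 1000) = 0.721805
R(isolation relay) = exp(−0.0000513 × 1000) = 0.949994
Parallel (coincidence logic module and isolation relay): 1 − (1 − 0.721805)(1 − 0.949994) = 0.986089
Series (power-range monitor, trip amplifier, and [0.986089]): 0.944405 × 0.949709 × 0.986089 = 0.8844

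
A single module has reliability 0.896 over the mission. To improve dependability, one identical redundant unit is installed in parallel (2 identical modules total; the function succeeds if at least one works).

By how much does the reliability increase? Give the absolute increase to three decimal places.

R_before = 0.896
R_after = 1 − (1 − 0.896)^2 = 0.989
ΔR = 0.989 − 0.896 = 0.093

0.093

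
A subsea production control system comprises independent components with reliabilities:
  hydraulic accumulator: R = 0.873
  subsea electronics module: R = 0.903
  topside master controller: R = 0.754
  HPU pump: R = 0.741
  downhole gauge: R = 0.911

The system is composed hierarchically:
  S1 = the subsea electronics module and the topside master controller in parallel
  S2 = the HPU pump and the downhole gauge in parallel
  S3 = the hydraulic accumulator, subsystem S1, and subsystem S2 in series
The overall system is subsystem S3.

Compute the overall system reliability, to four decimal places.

0.8325

Parallel (subsea electronics module and topside master controller): 1 − (1 − 0.903000)(1 − 0.754000) = 0.976138
Parallel (HPU pump and downhole gauge): 1 − (1 − 0.741000)(1 − 0.911000) = 0.976949
Series (hydraulic accumulator, [0.976138], and [0.976949]): 0.873000 × 0.976138 × 0.976949 = 0.8325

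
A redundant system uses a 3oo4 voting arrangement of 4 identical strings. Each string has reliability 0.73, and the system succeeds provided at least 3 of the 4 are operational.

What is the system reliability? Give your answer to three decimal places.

R = Σ_{i=3}^{4} C(4,i) p^i (1−p)^{4−i} with p = 0.73
C(4,3)·0.73^3·0.27^1 = 0.42014
C(4,4)·0.73^4·0.27^0 = 0.28398
Sum = 0.704

0.704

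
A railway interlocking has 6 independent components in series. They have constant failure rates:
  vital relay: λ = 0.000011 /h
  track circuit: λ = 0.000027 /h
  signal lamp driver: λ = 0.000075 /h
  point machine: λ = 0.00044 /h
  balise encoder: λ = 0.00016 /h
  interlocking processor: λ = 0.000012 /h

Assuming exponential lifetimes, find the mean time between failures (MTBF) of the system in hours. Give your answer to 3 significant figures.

Series of exponential components: λ_sys = Σ λ_i
λ_sys = 0.000011 + 0.000027 + 0.000075 + 0.00044 + 0.00016 + 0.000012 = 7.2500e-04 /h
MTBF = 1 / λ_sys = 1380 h

1380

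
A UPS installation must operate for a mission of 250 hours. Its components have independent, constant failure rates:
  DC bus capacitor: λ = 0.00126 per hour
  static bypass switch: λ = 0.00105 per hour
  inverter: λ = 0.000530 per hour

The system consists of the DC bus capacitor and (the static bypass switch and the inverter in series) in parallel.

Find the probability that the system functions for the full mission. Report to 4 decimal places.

R(DC bus capacitor) = exp(−0.00126 × 250) = 0.729789
R(static bypass switch) = exp(−0.00105 × 250) = 0.769126
R(inverter) = exp(−0.000530 × 250) = 0.875903
Series (static bypass switch and inverter): 0.769126 × 0.875903 = 0.673680
Parallel (DC bus capacitor and [0.673680]): 1 − (1 − 0.729789)(1 − 0.673680) = 0.9118

0.9118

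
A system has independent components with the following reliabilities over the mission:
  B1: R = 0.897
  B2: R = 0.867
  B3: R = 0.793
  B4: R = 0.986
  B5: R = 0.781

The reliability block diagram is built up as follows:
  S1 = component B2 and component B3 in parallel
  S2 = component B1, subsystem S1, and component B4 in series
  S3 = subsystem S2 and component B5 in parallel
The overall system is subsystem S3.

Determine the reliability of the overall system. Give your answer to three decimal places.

Parallel (B2 and B3): 1 − (1 − 0.86700)(1 − 0.79300) = 0.97247
Series (B1, [0.97247], and B4): 0.89700 × 0.97247 × 0.98600 = 0.86009
Parallel ([0.86009] and B5): 1 − (1 − 0.86009)(1 − 0.78100) = 0.969

0.969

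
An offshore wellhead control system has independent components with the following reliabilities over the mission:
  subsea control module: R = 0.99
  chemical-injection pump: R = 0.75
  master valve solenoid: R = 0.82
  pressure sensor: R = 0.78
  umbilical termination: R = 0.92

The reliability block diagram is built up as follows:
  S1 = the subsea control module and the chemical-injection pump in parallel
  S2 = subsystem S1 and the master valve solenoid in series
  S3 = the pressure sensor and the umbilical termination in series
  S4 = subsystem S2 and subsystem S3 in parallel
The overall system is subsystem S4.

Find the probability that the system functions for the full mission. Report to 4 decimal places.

0.9486

Parallel (subsea control module and chemical-injection pump): 1 − (1 − 0.990000)(1 − 0.750000) = 0.997500
Series ([0.997500] and master valve solenoid): 0.997500 × 0.820000 = 0.817950
Series (pressure sensor and umbilical termination): 0.780000 × 0.920000 = 0.717600
Parallel ([0.817950] and [0.717600]): 1 − (1 − 0.817950)(1 − 0.717600) = 0.9486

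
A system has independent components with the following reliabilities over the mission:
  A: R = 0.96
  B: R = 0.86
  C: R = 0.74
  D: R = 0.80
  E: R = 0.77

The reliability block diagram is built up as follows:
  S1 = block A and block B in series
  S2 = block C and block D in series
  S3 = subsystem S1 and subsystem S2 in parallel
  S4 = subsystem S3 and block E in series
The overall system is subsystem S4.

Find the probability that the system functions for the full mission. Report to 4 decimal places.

0.7152

Series (A and B): 0.960000 × 0.860000 = 0.825600
Series (C and D): 0.740000 × 0.800000 = 0.592000
Parallel ([0.825600] and [0.592000]): 1 − (1 − 0.825600)(1 − 0.592000) = 0.928845
Series ([0.928845] and E): 0.928845 × 0.770000 = 0.7152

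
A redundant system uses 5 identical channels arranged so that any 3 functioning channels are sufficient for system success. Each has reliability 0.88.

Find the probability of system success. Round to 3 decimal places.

R = Σ_{i=3}^{5} C(5,i) p^i (1−p)^{5−i} with p = 0.88
C(5,3)·0.88^3·0.12^2 = 0.09813
C(5,4)·0.88^4·0.12^1 = 0.35982
C(5,5)·0.88^5·0.12^0 = 0.52773
Sum = 0.986

0.986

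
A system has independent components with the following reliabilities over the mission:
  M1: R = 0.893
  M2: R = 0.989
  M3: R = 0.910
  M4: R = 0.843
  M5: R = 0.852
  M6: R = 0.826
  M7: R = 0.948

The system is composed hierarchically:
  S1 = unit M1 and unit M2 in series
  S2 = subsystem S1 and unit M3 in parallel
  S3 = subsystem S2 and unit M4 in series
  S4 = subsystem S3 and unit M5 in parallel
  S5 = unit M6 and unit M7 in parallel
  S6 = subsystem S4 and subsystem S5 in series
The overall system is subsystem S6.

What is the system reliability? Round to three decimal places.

Series (M1 and M2): 0.89300 × 0.98900 = 0.88318
Parallel ([0.88318] and M3): 1 − (1 − 0.88318)(1 − 0.91000) = 0.98949
Series ([0.98949] and M4): 0.98949 × 0.84300 = 0.83414
Parallel ([0.83414] and M5): 1 − (1 − 0.83414)(1 − 0.85200) = 0.97545
Parallel (M6 and M7): 1 − (1 − 0.82600)(1 − 0.94800) = 0.99095
Series ([0.97545] and [0.99095]): 0.97545 × 0.99095 = 0.967

0.967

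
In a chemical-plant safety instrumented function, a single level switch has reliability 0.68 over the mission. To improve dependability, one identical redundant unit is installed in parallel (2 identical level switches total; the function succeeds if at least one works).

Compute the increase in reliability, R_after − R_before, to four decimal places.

R_before = 0.68
R_after = 1 − (1 − 0.68)^2 = 0.8976
ΔR = 0.8976 − 0.68 = 0.2176

0.2176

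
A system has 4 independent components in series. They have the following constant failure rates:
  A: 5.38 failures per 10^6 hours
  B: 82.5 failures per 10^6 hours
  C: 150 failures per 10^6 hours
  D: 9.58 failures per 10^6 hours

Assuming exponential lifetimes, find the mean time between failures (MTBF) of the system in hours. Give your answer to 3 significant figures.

4040

Series of exponential components: λ_sys = Σ λ_i
λ_sys = 0.00000538 + 0.0000825 + 0.000150 + 0.00000958 = 2.4746e-04 /h
MTBF = 1 / λ_sys = 4040 h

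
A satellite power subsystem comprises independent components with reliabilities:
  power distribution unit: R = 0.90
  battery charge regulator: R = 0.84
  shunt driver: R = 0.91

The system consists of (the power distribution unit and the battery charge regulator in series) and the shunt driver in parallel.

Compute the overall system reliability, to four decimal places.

Series (power distribution unit and battery charge regulator): 0.900000 × 0.840000 = 0.756000
Parallel ([0.756000] and shunt driver): 1 − (1 − 0.756000)(1 − 0.910000) = 0.9780

0.9780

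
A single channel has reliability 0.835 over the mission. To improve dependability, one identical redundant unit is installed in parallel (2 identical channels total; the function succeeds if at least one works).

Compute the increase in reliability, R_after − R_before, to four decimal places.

0.1378

R_before = 0.835
R_after = 1 − (1 − 0.835)^2 = 0.9728
ΔR = 0.9728 − 0.835 = 0.1378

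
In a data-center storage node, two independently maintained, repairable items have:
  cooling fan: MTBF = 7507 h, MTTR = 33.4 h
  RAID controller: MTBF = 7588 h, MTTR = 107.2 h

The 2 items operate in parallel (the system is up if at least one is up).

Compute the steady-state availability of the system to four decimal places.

A(cooling fan) = MTBF/(MTBF+MTTR) = 7507/(7507+33.4) = 0.995571
A(RAID controller) = MTBF/(MTBF+MTTR) = 7588/(7588+107.2) = 0.986069
Parallel availability: 1 − (1 − 0.995571)(1 − 0.986069) = 0.9999

0.9999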